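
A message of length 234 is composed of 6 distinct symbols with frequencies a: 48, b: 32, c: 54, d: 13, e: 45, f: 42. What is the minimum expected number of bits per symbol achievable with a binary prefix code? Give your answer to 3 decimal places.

Probabilities are the counts divided by 234.
Repeatedly combine the two least-probable nodes; the expected code length is the sum of the merged weights.
merge 1/18 + 16/117 → 5/26
merge 7/39 + 5/26 → 29/78
merge 5/26 + 8/39 → 31/78
merge 3/13 + 29/78 → 47/78
merge 31/78 + 47/78 → 1
L = 5/26 + 29/78 + 31/78 + 47/78 + 1 = 100/39 ≈ 2.564 bits/symbol.

2.564 bits/symbol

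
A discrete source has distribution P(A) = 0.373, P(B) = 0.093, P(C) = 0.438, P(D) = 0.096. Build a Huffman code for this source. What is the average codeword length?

1.751 bits/symbol

Repeatedly combine the two least-probable nodes; the expected code length is the sum of the merged weights.
merge 93/1000 + 12/125 → 189/1000
merge 189/1000 + 373/1000 → 281/500
merge 219/500 + 281/500 → 1
L = 189/1000 + 281/500 + 1 = 1751/1000 = 1.751 bits/symbol.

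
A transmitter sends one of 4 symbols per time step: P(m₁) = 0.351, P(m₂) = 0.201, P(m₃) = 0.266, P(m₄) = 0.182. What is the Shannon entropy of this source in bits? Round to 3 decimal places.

1.951 bits

H = −Σ pᵢ log₂ pᵢ.
−0.351·log₂(0.351) = 0.5302
−0.201·log₂(0.201) = 0.4653
−0.266·log₂(0.266) = 0.5082
−0.182·log₂(0.182) = 0.4474
Sum ≈ 1.9510 → 1.951 bits.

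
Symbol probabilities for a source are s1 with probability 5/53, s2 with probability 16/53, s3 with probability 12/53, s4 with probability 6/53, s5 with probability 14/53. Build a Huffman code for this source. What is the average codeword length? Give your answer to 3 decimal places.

2.208 bits/symbol

Repeatedly combine the two least-probable nodes; the expected code length is the sum of the merged weights.
merge 5/53 + 6/53 → 11/53
merge 11/53 + 12/53 → 23/53
merge 14/53 + 16/53 → 30/53
merge 23/53 + 30/53 → 1
L = 11/53 + 23/53 + 30/53 + 1 = 117/53 ≈ 2.208 bits/symbol.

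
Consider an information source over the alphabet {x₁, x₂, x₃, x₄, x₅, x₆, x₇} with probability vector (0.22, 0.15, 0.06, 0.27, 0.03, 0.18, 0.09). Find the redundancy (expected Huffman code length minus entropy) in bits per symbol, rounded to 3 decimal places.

Entropy H = −Σ p log₂ p ≈ 2.5544 bits.
Huffman merges: 3/100+3/50→9/100; 9/100+9/100→9/50; 3/20+9/50→33/100; 9/50+11/50→2/5; 27/100+33/100→3/5; 2/5+3/5→1. L = 13/5 ≈ 2.6000.
L − H = 2.6000 − 2.5544 = 0.046 bits.

0.046 bits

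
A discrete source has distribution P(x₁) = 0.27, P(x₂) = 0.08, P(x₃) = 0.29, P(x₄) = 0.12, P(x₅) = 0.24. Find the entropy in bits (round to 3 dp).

2.181 bits

H = −Σ pᵢ log₂ pᵢ.
−0.27·log₂(0.27) = 0.5100
−0.08·log₂(0.08) = 0.2915
−0.29·log₂(0.29) = 0.5179
−0.12·log₂(0.12) = 0.3671
−0.24·log₂(0.24) = 0.4941
Sum ≈ 2.1806 → 2.181 bits.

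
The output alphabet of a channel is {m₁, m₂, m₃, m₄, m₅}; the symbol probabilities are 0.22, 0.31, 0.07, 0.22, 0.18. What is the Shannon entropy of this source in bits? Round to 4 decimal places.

H = −Σ pᵢ log₂ pᵢ.
−0.22·log₂(0.22) = 0.4806
−0.31·log₂(0.31) = 0.5238
−0.07·log₂(0.07) = 0.2686
−0.22·log₂(0.22) = 0.4806
−0.18·log₂(0.18) = 0.4453
Sum ≈ 2.1988 → 2.1988 bits.

2.1988 bits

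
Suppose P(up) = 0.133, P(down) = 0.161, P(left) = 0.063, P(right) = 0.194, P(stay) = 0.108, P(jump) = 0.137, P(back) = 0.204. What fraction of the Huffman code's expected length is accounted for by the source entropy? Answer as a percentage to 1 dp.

98.4%

Entropy H = −Σ p log₂ p ≈ 2.7291 bits.
Huffman merges: 63/1000+27/250→171/1000; 133/1000+137/1000→27/100; 161/1000+171/1000→83/250; 97/500+51/250→199/500; 27/100+83/250→301/500; 199/500+301/500→1. L = 2773/1000 ≈ 2.7730.
Efficiency = H/L = 2.7291/2.7730 = 98.4%.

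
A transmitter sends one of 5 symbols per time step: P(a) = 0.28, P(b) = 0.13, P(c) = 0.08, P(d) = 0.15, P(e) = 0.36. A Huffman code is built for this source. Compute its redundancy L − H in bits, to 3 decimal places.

Entropy H = −Σ p log₂ p ≈ 2.1295 bits.
Huffman merges: 2/25+13/100→21/100; 3/20+21/100→9/25; 7/25+9/25→16/25; 9/25+16/25→1. L = 221/100 ≈ 2.2100.
L − H = 2.2100 − 2.1295 = 0.080 bits.

0.080 bits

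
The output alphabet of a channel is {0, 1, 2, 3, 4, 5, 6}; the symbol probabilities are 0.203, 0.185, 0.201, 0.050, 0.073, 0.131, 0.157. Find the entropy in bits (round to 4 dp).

2.6779 bits

H = −Σ pᵢ log₂ pᵢ.
−0.203·log₂(0.203) = 0.4670
−0.185·log₂(0.185) = 0.4504
−0.201·log₂(0.201) = 0.4653
−0.050·log₂(0.050) = 0.2161
−0.073·log₂(0.073) = 0.2756
−0.131·log₂(0.131) = 0.3841
−0.157·log₂(0.157) = 0.4194
Sum ≈ 2.6779 → 2.6779 bits.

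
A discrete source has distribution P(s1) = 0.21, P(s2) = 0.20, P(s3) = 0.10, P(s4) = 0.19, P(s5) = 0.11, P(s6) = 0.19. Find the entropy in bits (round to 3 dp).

2.530 bits

H = −Σ pᵢ log₂ pᵢ.
−0.21·log₂(0.21) = 0.4728
−0.20·log₂(0.20) = 0.4644
−0.10·log₂(0.10) = 0.3322
−0.19·log₂(0.19) = 0.4552
−0.11·log₂(0.11) = 0.3503
−0.19·log₂(0.19) = 0.4552
Sum ≈ 2.5301 → 2.530 bits.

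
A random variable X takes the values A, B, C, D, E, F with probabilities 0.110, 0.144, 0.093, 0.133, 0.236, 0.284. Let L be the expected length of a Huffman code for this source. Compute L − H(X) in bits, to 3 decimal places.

0.014 bits

Entropy H = −Σ p log₂ p ≈ 2.4660 bits.
Huffman merges: 93/1000+11/100→203/1000; 133/1000+18/125→277/1000; 203/1000+59/250→439/1000; 277/1000+71/250→561/1000; 439/1000+561/1000→1. L = 62/25 ≈ 2.4800.
L − H = 2.4800 − 2.4660 = 0.014 bits.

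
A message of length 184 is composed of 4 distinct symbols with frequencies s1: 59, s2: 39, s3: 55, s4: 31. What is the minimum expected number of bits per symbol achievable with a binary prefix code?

Probabilities are the counts divided by 184.
Repeatedly combine the two least-probable nodes; the expected code length is the sum of the merged weights.
merge 31/184 + 39/184 → 35/92
merge 55/184 + 59/184 → 57/92
merge 35/92 + 57/92 → 1
L = 35/92 + 57/92 + 1 = 2 bits/symbol.

2 bits/symbol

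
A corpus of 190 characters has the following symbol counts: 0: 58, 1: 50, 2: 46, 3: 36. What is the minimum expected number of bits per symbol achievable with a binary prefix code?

Probabilities are the counts divided by 190.
Repeatedly combine the two least-probable nodes; the expected code length is the sum of the merged weights.
merge 18/95 + 23/95 → 41/95
merge 5/19 + 29/95 → 54/95
merge 41/95 + 54/95 → 1
L = 41/95 + 54/95 + 1 = 2 bits/symbol.

2 bits/symbol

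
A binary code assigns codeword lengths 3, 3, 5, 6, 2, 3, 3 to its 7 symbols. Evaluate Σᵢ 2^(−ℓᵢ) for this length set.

With common denominator 2^6 = 64: Σ 2^(−ℓᵢ) = 8/64 + 8/64 + 2/64 + 1/64 + 16/64 + 8/64 + 8/64 = 51/64 = 0.796875.

0.796875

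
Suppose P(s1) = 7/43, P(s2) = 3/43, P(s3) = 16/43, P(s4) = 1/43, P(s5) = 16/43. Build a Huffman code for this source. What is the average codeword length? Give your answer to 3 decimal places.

Repeatedly combine the two least-probable nodes; the expected code length is the sum of the merged weights.
merge 1/43 + 3/43 → 4/43
merge 4/43 + 7/43 → 11/43
merge 11/43 + 16/43 → 27/43
merge 16/43 + 27/43 → 1
L = 4/43 + 11/43 + 27/43 + 1 = 85/43 ≈ 1.977 bits/symbol.

1.977 bits/symbol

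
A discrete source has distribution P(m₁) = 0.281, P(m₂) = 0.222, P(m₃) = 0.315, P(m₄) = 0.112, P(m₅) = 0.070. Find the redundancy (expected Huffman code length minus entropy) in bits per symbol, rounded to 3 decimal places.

Entropy H = −Σ p log₂ p ≈ 2.1439 bits.
Huffman merges: 7/100+14/125→91/500; 91/500+111/500→101/250; 281/1000+63/200→149/250; 101/250+149/250→1. L = 1091/500 ≈ 2.1820.
L − H = 2.1820 − 2.1439 = 0.038 bits.

0.038 bits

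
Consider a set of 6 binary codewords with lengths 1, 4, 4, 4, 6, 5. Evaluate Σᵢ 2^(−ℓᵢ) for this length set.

With common denominator 2^6 = 64: Σ 2^(−ℓᵢ) = 32/64 + 4/64 + 4/64 + 4/64 + 1/64 + 2/64 = 47/64 = 0.734375.

0.734375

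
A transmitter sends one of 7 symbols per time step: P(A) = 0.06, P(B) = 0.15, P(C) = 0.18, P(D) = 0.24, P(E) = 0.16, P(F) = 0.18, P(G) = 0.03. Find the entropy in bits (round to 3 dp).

2.614 bits

H = −Σ pᵢ log₂ pᵢ.
−0.06·log₂(0.06) = 0.2435
−0.15·log₂(0.15) = 0.4105
−0.18·log₂(0.18) = 0.4453
−0.24·log₂(0.24) = 0.4941
−0.16·log₂(0.16) = 0.4230
−0.18·log₂(0.18) = 0.4453
−0.03·log₂(0.03) = 0.1518
Sum ≈ 2.6136 → 2.614 bits.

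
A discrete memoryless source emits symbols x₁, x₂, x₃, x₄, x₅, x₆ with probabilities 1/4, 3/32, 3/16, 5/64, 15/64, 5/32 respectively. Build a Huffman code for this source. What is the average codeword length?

2.5 bits/symbol

Repeatedly combine the two least-probable nodes; the expected code length is the sum of the merged weights.
merge 5/64 + 3/32 → 11/64
merge 5/32 + 11/64 → 21/64
merge 3/16 + 15/64 → 27/64
merge 1/4 + 21/64 → 37/64
merge 27/64 + 37/64 → 1
L = 11/64 + 21/64 + 27/64 + 37/64 + 1 = 5/2 = 2.5 bits/symbol.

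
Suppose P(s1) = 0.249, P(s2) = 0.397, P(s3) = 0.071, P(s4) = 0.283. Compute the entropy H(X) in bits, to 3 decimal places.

H = −Σ pᵢ log₂ pᵢ.
−0.249·log₂(0.249) = 0.4994
−0.397·log₂(0.397) = 0.5291
−0.071·log₂(0.071) = 0.2709
−0.283·log₂(0.283) = 0.5154
Sum ≈ 1.8149 → 1.815 bits.

1.815 bits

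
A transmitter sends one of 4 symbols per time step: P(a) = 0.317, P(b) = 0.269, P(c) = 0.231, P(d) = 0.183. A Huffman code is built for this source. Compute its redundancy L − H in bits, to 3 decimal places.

Entropy H = −Σ p log₂ p ≈ 1.9717 bits.
Huffman merges: 183/1000+231/1000→207/500; 269/1000+317/1000→293/500; 207/500+293/500→1. L = 2 ≈ 2.0000.
L − H = 2.0000 − 1.9717 = 0.028 bits.

0.028 bits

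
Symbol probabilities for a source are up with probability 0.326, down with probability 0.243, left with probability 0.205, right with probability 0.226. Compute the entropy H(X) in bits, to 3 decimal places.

H = −Σ pᵢ log₂ pᵢ.
−0.326·log₂(0.326) = 0.5272
−0.243·log₂(0.243) = 0.4960
−0.205·log₂(0.205) = 0.4687
−0.226·log₂(0.226) = 0.4849
Sum ≈ 1.9767 → 1.977 bits.

1.977 bits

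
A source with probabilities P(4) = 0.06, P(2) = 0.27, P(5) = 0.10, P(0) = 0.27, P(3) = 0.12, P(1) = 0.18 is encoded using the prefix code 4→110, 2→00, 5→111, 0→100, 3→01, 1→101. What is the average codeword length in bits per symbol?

2.61 bits/symbol

L̄ = Σ pᵢ·ℓᵢ = 0.06·3 + 0.27·2 + 0.10·3 + 0.27·3 + 0.12·2 + 0.18·3 = 2.61 bits/symbol.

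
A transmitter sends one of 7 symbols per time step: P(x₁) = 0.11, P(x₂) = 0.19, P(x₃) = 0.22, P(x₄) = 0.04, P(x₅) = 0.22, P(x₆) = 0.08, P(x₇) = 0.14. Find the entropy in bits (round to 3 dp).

2.641 bits

H = −Σ pᵢ log₂ pᵢ.
−0.11·log₂(0.11) = 0.3503
−0.19·log₂(0.19) = 0.4552
−0.22·log₂(0.22) = 0.4806
−0.04·log₂(0.04) = 0.1858
−0.22·log₂(0.22) = 0.4806
−0.08·log₂(0.08) = 0.2915
−0.14·log₂(0.14) = 0.3971
Sum ≈ 2.6410 → 2.641 bits.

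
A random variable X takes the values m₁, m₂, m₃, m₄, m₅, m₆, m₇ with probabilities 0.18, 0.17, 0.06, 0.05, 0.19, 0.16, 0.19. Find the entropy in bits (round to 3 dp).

2.673 bits

H = −Σ pᵢ log₂ pᵢ.
−0.18·log₂(0.18) = 0.4453
−0.17·log₂(0.17) = 0.4346
−0.06·log₂(0.06) = 0.2435
−0.05·log₂(0.05) = 0.2161
−0.19·log₂(0.19) = 0.4552
−0.16·log₂(0.16) = 0.4230
−0.19·log₂(0.19) = 0.4552
Sum ≈ 2.6730 → 2.673 bits.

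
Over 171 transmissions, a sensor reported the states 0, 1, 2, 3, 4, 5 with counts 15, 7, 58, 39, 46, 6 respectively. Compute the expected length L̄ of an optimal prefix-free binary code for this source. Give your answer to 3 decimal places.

Probabilities are the counts divided by 171.
Repeatedly combine the two least-probable nodes; the expected code length is the sum of the merged weights.
merge 2/57 + 7/171 → 13/171
merge 13/171 + 5/57 → 28/171
merge 28/171 + 13/57 → 67/171
merge 46/171 + 58/171 → 104/171
merge 67/171 + 104/171 → 1
L = 13/171 + 28/171 + 67/171 + 104/171 + 1 = 383/171 ≈ 2.240 bits/symbol.

2.240 bits/symbol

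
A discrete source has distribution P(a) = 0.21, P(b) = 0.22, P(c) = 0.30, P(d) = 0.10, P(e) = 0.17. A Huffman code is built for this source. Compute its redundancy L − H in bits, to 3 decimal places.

0.029 bits

Entropy H = −Σ p log₂ p ≈ 2.2413 bits.
Huffman merges: 1/10+17/100→27/100; 21/100+11/50→43/100; 27/100+3/10→57/100; 43/100+57/100→1. L = 227/100 ≈ 2.2700.
L − H = 2.2700 − 2.2413 = 0.029 bits.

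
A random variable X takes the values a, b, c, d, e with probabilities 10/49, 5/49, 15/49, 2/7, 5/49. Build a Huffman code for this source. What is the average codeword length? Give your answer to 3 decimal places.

Repeatedly combine the two least-probable nodes; the expected code length is the sum of the merged weights.
merge 5/49 + 5/49 → 10/49
merge 10/49 + 10/49 → 20/49
merge 2/7 + 15/49 → 29/49
merge 20/49 + 29/49 → 1
L = 10/49 + 20/49 + 29/49 + 1 = 108/49 ≈ 2.204 bits/symbol.

2.204 bits/symbol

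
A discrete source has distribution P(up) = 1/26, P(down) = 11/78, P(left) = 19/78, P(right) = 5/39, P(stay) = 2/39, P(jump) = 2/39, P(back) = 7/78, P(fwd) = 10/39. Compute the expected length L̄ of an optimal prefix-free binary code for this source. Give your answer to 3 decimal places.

Repeatedly combine the two least-probable nodes; the expected code length is the sum of the merged weights.
merge 1/26 + 2/39 → 7/78
merge 2/39 + 7/78 → 11/78
merge 7/78 + 5/39 → 17/78
merge 11/78 + 11/78 → 11/39
merge 17/78 + 19/78 → 6/13
merge 10/39 + 11/39 → 7/13
merge 6/13 + 7/13 → 1
L = 7/78 + 11/78 + 17/78 + 11/39 + 6/13 + 7/13 + 1 = 71/26 ≈ 2.731 bits/symbol.

2.731 bits/symbol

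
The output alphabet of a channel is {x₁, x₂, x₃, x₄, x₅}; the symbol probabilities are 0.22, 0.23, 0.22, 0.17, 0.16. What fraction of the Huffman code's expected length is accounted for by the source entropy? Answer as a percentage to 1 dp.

Entropy H = −Σ p log₂ p ≈ 2.3064 bits.
Huffman merges: 4/25+17/100→33/100; 11/50+11/50→11/25; 23/100+33/100→14/25; 11/25+14/25→1. L = 233/100 ≈ 2.3300.
Efficiency = H/L = 2.3064/2.3300 = 99.0%.

99.0%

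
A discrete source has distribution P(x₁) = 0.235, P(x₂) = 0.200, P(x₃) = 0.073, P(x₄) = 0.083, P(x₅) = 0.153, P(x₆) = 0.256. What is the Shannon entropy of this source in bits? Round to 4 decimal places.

H = −Σ pᵢ log₂ pᵢ.
−0.235·log₂(0.235) = 0.4910
−0.200·log₂(0.200) = 0.4644
−0.073·log₂(0.073) = 0.2756
−0.083·log₂(0.083) = 0.2980
−0.153·log₂(0.153) = 0.4144
−0.256·log₂(0.256) = 0.5032
Sum ≈ 2.4467 → 2.4467 bits.

2.4467 bits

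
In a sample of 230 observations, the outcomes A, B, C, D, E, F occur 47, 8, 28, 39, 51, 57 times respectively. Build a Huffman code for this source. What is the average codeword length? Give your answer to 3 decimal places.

2.483 bits/symbol

Probabilities are the counts divided by 230.
Repeatedly combine the two least-probable nodes; the expected code length is the sum of the merged weights.
merge 4/115 + 14/115 → 18/115
merge 18/115 + 39/230 → 15/46
merge 47/230 + 51/230 → 49/115
merge 57/230 + 15/46 → 66/115
merge 49/115 + 66/115 → 1
L = 18/115 + 15/46 + 49/115 + 66/115 + 1 = 571/230 ≈ 2.483 bits/symbol.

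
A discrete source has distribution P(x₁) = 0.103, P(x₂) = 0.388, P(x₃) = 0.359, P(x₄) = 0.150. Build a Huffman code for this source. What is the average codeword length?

Repeatedly combine the two least-probable nodes; the expected code length is the sum of the merged weights.
merge 103/1000 + 3/20 → 253/1000
merge 253/1000 + 359/1000 → 153/250
merge 97/250 + 153/250 → 1
L = 253/1000 + 153/250 + 1 = 373/200 = 1.865 bits/symbol.

1.865 bits/symbol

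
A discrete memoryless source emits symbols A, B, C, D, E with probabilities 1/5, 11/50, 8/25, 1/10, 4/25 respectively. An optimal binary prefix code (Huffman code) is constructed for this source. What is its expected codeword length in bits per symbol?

2.26 bits/symbol

Repeatedly combine the two least-probable nodes; the expected code length is the sum of the merged weights.
merge 1/10 + 4/25 → 13/50
merge 1/5 + 11/50 → 21/50
merge 13/50 + 8/25 → 29/50
merge 21/50 + 29/50 → 1
L = 13/50 + 21/50 + 29/50 + 1 = 113/50 = 2.26 bits/symbol.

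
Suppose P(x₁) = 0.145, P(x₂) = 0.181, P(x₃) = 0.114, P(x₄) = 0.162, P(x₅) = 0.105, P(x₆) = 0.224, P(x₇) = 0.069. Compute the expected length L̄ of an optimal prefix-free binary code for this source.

Repeatedly combine the two least-probable nodes; the expected code length is the sum of the merged weights.
merge 69/1000 + 21/200 → 87/500
merge 57/500 + 29/200 → 259/1000
merge 81/500 + 87/500 → 42/125
merge 181/1000 + 28/125 → 81/200
merge 259/1000 + 42/125 → 119/200
merge 81/200 + 119/200 → 1
L = 87/500 + 259/1000 + 42/125 + 81/200 + 119/200 + 1 = 2769/1000 = 2.769 bits/symbol.

2.769 bits/symbol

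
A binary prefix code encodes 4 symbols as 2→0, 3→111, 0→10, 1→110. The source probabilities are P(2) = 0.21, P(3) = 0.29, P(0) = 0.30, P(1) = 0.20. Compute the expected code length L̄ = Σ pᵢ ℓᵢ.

2.28 bits/symbol

L̄ = Σ pᵢ·ℓᵢ = 0.21·1 + 0.29·3 + 0.30·2 + 0.20·3 = 2.28 bits/symbol.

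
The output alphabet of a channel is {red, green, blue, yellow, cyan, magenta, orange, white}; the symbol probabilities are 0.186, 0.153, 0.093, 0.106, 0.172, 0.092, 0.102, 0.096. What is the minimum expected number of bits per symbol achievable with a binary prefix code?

Repeatedly combine the two least-probable nodes; the expected code length is the sum of the merged weights.
merge 23/250 + 93/1000 → 37/200
merge 12/125 + 51/500 → 99/500
merge 53/500 + 153/1000 → 259/1000
merge 43/250 + 37/200 → 357/1000
merge 93/500 + 99/500 → 48/125
merge 259/1000 + 357/1000 → 77/125
merge 48/125 + 77/125 → 1
L = 37/200 + 99/500 + 259/1000 + 357/1000 + 48/125 + 77/125 + 1 = 2999/1000 = 2.999 bits/symbol.

2.999 bits/symbol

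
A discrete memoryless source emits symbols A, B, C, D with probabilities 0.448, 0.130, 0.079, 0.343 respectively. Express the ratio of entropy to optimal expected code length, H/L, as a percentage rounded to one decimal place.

97.7%

Entropy H = −Σ p log₂ p ≈ 1.7204 bits.
Huffman merges: 79/1000+13/100→209/1000; 209/1000+343/1000→69/125; 56/125+69/125→1. L = 1761/1000 ≈ 1.7610.
Efficiency = H/L = 1.7204/1.7610 = 97.7%.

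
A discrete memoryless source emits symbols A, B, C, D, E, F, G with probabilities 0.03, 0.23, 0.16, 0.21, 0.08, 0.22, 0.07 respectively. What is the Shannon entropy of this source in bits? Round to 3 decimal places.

H = −Σ pᵢ log₂ pᵢ.
−0.03·log₂(0.03) = 0.1518
−0.23·log₂(0.23) = 0.4877
−0.16·log₂(0.16) = 0.4230
−0.21·log₂(0.21) = 0.4728
−0.08·log₂(0.08) = 0.2915
−0.22·log₂(0.22) = 0.4806
−0.07·log₂(0.07) = 0.2686
Sum ≈ 2.5759 → 2.576 bits.

2.576 bits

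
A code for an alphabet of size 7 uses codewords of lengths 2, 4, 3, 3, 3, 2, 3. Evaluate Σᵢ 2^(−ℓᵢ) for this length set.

1.0625

With common denominator 2^4 = 16: Σ 2^(−ℓᵢ) = 4/16 + 1/16 + 2/16 + 2/16 + 2/16 + 4/16 + 2/16 = 17/16 = 1.0625.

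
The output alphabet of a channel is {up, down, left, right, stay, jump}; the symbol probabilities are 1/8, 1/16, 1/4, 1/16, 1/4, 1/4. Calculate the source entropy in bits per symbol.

Each probability is a power of 1/2, so log₂(1/p) is an integer.
H = Σ p·log₂(1/p) = 1/8·3 + 1/16·4 + 1/4·2 + 1/16·4 + 1/4·2 + 1/4·2 = 2.375 bits.

2.375 bits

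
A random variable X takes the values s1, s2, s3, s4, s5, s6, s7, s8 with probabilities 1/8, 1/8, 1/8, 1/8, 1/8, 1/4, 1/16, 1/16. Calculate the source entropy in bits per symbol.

2.875 bits

Each probability is a power of 1/2, so log₂(1/p) is an integer.
H = Σ p·log₂(1/p) = 1/8·3 + 1/8·3 + 1/8·3 + 1/8·3 + 1/8·3 + 1/4·2 + 1/16·4 + 1/16·4 = 2.875 bits.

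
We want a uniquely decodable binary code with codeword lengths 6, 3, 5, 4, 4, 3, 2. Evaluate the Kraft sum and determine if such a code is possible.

With common denominator 2^6 = 64: Σ 2^(−ℓᵢ) = 1/64 + 8/64 + 2/64 + 4/64 + 4/64 + 8/64 + 16/64 = 43/64 = 0.671875.
Kraft's inequality requires Σ ≤ 1; here Σ = 0.671875 ≤ 1, so such a prefix code exists.

0.671875; yes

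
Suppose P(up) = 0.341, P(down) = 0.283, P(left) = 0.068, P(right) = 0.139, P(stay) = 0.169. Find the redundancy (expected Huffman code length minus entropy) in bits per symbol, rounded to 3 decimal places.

Entropy H = −Σ p log₂ p ≈ 2.1376 bits.
Huffman merges: 17/250+139/1000→207/1000; 169/1000+207/1000→47/125; 283/1000+341/1000→78/125; 47/125+78/125→1. L = 2207/1000 ≈ 2.2070.
L − H = 2.2070 − 2.1376 = 0.069 bits.

0.069 bits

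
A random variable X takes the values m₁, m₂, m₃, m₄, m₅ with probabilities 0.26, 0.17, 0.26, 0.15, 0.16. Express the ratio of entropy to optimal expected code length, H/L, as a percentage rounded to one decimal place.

Entropy H = −Σ p log₂ p ≈ 2.2787 bits.
Huffman merges: 3/20+4/25→31/100; 17/100+13/50→43/100; 13/50+31/100→57/100; 43/100+57/100→1. L = 231/100 ≈ 2.3100.
Efficiency = H/L = 2.2787/2.3100 = 98.6%.

98.6%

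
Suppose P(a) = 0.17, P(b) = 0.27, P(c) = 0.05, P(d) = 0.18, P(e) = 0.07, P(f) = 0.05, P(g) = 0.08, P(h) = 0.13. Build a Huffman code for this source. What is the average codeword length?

2.8 bits/symbol

Repeatedly combine the two least-probable nodes; the expected code length is the sum of the merged weights.
merge 1/20 + 1/20 → 1/10
merge 7/100 + 2/25 → 3/20
merge 1/10 + 13/100 → 23/100
merge 3/20 + 17/100 → 8/25
merge 9/50 + 23/100 → 41/100
merge 27/100 + 8/25 → 59/100
merge 41/100 + 59/100 → 1
L = 1/10 + 3/20 + 23/100 + 8/25 + 41/100 + 59/100 + 1 = 14/5 = 2.8 bits/symbol.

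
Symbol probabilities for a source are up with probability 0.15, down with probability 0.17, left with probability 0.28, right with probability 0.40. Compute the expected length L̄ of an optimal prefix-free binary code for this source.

Repeatedly combine the two least-probable nodes; the expected code length is the sum of the merged weights.
merge 3/20 + 17/100 → 8/25
merge 7/25 + 8/25 → 3/5
merge 2/5 + 3/5 → 1
L = 8/25 + 3/5 + 1 = 48/25 = 1.92 bits/symbol.

1.92 bits/symbol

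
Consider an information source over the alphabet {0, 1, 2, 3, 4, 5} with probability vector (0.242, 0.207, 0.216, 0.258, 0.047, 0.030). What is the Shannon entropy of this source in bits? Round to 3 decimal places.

2.307 bits

H = −Σ pᵢ log₂ pᵢ.
−0.242·log₂(0.242) = 0.4954
−0.207·log₂(0.207) = 0.4704
−0.216·log₂(0.216) = 0.4776
−0.258·log₂(0.258) = 0.5043
−0.047·log₂(0.047) = 0.2073
−0.030·log₂(0.030) = 0.1518
Sum ≈ 2.3066 → 2.307 bits.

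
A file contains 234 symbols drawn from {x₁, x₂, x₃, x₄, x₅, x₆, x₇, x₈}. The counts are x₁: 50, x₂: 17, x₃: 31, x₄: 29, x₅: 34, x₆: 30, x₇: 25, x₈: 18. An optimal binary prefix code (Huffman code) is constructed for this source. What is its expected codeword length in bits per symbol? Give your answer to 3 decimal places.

2.936 bits/symbol

Probabilities are the counts divided by 234.
Repeatedly combine the two least-probable nodes; the expected code length is the sum of the merged weights.
merge 17/234 + 1/13 → 35/234
merge 25/234 + 29/234 → 3/13
merge 5/39 + 31/234 → 61/234
merge 17/117 + 35/234 → 23/78
merge 25/117 + 3/13 → 4/9
merge 61/234 + 23/78 → 5/9
merge 4/9 + 5/9 → 1
L = 35/234 + 3/13 + 61/234 + 23/78 + 4/9 + 5/9 + 1 = 229/78 ≈ 2.936 bits/symbol.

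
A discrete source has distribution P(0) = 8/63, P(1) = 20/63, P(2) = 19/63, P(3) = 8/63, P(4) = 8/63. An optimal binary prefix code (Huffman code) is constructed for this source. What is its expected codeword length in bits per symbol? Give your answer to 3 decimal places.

Repeatedly combine the two least-probable nodes; the expected code length is the sum of the merged weights.
merge 8/63 + 8/63 → 16/63
merge 8/63 + 16/63 → 8/21
merge 19/63 + 20/63 → 13/21
merge 8/21 + 13/21 → 1
L = 16/63 + 8/21 + 13/21 + 1 = 142/63 ≈ 2.254 bits/symbol.

2.254 bits/symbol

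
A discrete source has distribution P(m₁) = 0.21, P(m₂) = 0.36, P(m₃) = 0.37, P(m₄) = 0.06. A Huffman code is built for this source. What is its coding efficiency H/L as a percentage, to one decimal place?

93.6%

Entropy H = −Σ p log₂ p ≈ 1.7777 bits.
Huffman merges: 3/50+21/100→27/100; 27/100+9/25→63/100; 37/100+63/100→1. L = 19/10 ≈ 1.9000.
Efficiency = H/L = 1.7777/1.9000 = 93.6%.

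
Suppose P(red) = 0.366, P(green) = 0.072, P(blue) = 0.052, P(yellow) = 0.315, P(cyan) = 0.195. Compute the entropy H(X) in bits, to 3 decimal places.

2.011 bits

H = −Σ pᵢ log₂ pᵢ.
−0.366·log₂(0.366) = 0.5307
−0.072·log₂(0.072) = 0.2733
−0.052·log₂(0.052) = 0.2218
−0.315·log₂(0.315) = 0.5250
−0.195·log₂(0.195) = 0.4599
Sum ≈ 2.0107 → 2.011 bits.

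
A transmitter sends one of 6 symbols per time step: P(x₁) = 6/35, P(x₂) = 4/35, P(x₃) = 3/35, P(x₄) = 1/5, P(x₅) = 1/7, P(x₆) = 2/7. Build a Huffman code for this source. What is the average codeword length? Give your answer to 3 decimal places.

Repeatedly combine the two least-probable nodes; the expected code length is the sum of the merged weights.
merge 3/35 + 4/35 → 1/5
merge 1/7 + 6/35 → 11/35
merge 1/5 + 1/5 → 2/5
merge 2/7 + 11/35 → 3/5
merge 2/5 + 3/5 → 1
L = 1/5 + 11/35 + 2/5 + 3/5 + 1 = 88/35 ≈ 2.514 bits/symbol.

2.514 bits/symbol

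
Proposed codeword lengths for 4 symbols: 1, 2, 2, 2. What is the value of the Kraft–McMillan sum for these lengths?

With common denominator 2^2 = 4: Σ 2^(−ℓᵢ) = 2/4 + 1/4 + 1/4 + 1/4 = 5/4 = 1.25.

1.25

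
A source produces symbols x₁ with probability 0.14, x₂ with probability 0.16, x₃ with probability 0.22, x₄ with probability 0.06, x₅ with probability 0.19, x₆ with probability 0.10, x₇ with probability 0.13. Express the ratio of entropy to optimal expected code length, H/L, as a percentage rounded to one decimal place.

98.7%

Entropy H = −Σ p log₂ p ≈ 2.7143 bits.
Huffman merges: 3/50+1/10→4/25; 13/100+7/50→27/100; 4/25+4/25→8/25; 19/100+11/50→41/100; 27/100+8/25→59/100; 41/100+59/100→1. L = 11/4 ≈ 2.7500.
Efficiency = H/L = 2.7143/2.7500 = 98.7%.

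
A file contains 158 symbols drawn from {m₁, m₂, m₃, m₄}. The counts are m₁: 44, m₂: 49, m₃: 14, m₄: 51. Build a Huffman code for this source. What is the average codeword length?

2 bits/symbol

Probabilities are the counts divided by 158.
Repeatedly combine the two least-probable nodes; the expected code length is the sum of the merged weights.
merge 7/79 + 22/79 → 29/79
merge 49/158 + 51/158 → 50/79
merge 29/79 + 50/79 → 1
L = 29/79 + 50/79 + 1 = 2 bits/symbol.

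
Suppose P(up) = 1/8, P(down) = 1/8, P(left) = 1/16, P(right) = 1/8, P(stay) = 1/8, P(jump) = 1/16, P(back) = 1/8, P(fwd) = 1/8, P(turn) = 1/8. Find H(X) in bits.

3.125 bits

Each probability is a power of 1/2, so log₂(1/p) is an integer.
H = Σ p·log₂(1/p) = 1/8·3 + 1/8·3 + 1/16·4 + 1/8·3 + 1/8·3 + 1/16·4 + 1/8·3 + 1/8·3 + 1/8·3 = 3.125 bits.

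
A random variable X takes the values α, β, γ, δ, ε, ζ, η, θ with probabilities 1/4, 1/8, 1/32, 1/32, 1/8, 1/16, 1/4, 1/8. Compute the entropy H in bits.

2.6875 bits

Each probability is a power of 1/2, so log₂(1/p) is an integer.
H = Σ p·log₂(1/p) = 1/4·2 + 1/8·3 + 1/32·5 + 1/32·5 + 1/8·3 + 1/16·4 + 1/4·2 + 1/8·3 = 2.6875 bits.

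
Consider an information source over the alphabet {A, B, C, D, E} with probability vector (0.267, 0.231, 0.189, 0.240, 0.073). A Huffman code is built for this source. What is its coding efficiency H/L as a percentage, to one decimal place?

98.2%

Entropy H = −Σ p log₂ p ≈ 2.2210 bits.
Huffman merges: 73/1000+189/1000→131/500; 231/1000+6/25→471/1000; 131/500+267/1000→529/1000; 471/1000+529/1000→1. L = 1131/500 ≈ 2.2620.
Efficiency = H/L = 2.2210/2.2620 = 98.2%.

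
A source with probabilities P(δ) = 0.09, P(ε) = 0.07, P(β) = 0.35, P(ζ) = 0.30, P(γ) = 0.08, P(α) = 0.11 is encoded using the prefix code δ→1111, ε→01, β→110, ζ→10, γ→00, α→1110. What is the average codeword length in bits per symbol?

L̄ = Σ pᵢ·ℓᵢ = 0.09·4 + 0.07·2 + 0.35·3 + 0.30·2 + 0.08·2 + 0.11·4 = 2.75 bits/symbol.

2.75 bits/symbol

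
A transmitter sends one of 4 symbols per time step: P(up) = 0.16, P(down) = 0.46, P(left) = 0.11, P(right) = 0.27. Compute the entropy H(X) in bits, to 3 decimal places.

H = −Σ pᵢ log₂ pᵢ.
−0.16·log₂(0.16) = 0.4230
−0.46·log₂(0.46) = 0.5153
−0.11·log₂(0.11) = 0.3503
−0.27·log₂(0.27) = 0.5100
Sum ≈ 1.7987 → 1.799 bits.

1.799 bits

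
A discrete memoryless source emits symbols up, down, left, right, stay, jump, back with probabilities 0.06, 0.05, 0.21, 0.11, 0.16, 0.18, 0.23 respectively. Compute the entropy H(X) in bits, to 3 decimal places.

2.639 bits

H = −Σ pᵢ log₂ pᵢ.
−0.06·log₂(0.06) = 0.2435
−0.05·log₂(0.05) = 0.2161
−0.21·log₂(0.21) = 0.4728
−0.11·log₂(0.11) = 0.3503
−0.16·log₂(0.16) = 0.4230
−0.18·log₂(0.18) = 0.4453
−0.23·log₂(0.23) = 0.4877
Sum ≈ 2.6387 → 2.639 bits.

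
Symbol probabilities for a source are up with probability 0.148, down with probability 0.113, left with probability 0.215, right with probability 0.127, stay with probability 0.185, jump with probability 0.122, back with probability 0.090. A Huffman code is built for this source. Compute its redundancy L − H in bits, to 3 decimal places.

Entropy H = −Σ p log₂ p ≈ 2.7516 bits.
Huffman merges: 9/100+113/1000→203/1000; 61/500+127/1000→249/1000; 37/250+37/200→333/1000; 203/1000+43/200→209/500; 249/1000+333/1000→291/500; 209/500+291/500→1. L = 557/200 ≈ 2.7850.
L − H = 2.7850 − 2.7516 = 0.033 bits.

0.033 bits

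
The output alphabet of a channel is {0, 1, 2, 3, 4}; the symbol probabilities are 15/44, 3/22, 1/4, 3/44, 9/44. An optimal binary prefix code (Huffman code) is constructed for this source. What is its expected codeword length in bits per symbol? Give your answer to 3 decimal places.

Repeatedly combine the two least-probable nodes; the expected code length is the sum of the merged weights.
merge 3/44 + 3/22 → 9/44
merge 9/44 + 9/44 → 9/22
merge 1/4 + 15/44 → 13/22
merge 9/22 + 13/22 → 1
L = 9/44 + 9/22 + 13/22 + 1 = 97/44 ≈ 2.205 bits/symbol.

2.205 bits/symbol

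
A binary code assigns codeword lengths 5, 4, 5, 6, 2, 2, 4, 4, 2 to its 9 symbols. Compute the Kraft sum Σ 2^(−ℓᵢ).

With common denominator 2^6 = 64: Σ 2^(−ℓᵢ) = 2/64 + 4/64 + 2/64 + 1/64 + 16/64 + 16/64 + 4/64 + 4/64 + 16/64 = 65/64 = 1.015625.

1.015625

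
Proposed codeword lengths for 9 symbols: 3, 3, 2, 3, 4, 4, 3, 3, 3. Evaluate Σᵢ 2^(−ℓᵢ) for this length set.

With common denominator 2^4 = 16: Σ 2^(−ℓᵢ) = 2/16 + 2/16 + 4/16 + 2/16 + 1/16 + 1/16 + 2/16 + 2/16 + 2/16 = 18/16 = 1.125.

1.125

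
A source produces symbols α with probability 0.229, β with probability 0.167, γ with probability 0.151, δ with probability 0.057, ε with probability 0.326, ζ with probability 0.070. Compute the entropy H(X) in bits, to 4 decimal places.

H = −Σ pᵢ log₂ pᵢ.
−0.229·log₂(0.229) = 0.4870
−0.167·log₂(0.167) = 0.4312
−0.151·log₂(0.151) = 0.4118
−0.057·log₂(0.057) = 0.2356
−0.326·log₂(0.326) = 0.5272
−0.070·log₂(0.070) = 0.2686
Sum ≈ 2.3613 → 2.3613 bits.

2.3613 bits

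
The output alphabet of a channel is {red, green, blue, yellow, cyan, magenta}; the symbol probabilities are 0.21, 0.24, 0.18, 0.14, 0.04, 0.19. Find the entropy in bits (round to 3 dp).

H = −Σ pᵢ log₂ pᵢ.
−0.21·log₂(0.21) = 0.4728
−0.24·log₂(0.24) = 0.4941
−0.18·log₂(0.18) = 0.4453
−0.14·log₂(0.14) = 0.3971
−0.04·log₂(0.04) = 0.1858
−0.19·log₂(0.19) = 0.4552
Sum ≈ 2.4504 → 2.450 bits.

2.450 bits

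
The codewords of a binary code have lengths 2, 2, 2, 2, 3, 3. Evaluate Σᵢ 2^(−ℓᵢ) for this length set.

With common denominator 2^3 = 8: Σ 2^(−ℓᵢ) = 2/8 + 2/8 + 2/8 + 2/8 + 1/8 + 1/8 = 10/8 = 1.25.

1.25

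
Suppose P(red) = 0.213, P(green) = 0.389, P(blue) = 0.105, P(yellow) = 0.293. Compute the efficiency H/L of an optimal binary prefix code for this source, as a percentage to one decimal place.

96.7%

Entropy H = −Σ p log₂ p ≈ 1.8654 bits.
Huffman merges: 21/200+213/1000→159/500; 293/1000+159/500→611/1000; 389/1000+611/1000→1. L = 1929/1000 ≈ 1.9290.
Efficiency = H/L = 1.8654/1.9290 = 96.7%.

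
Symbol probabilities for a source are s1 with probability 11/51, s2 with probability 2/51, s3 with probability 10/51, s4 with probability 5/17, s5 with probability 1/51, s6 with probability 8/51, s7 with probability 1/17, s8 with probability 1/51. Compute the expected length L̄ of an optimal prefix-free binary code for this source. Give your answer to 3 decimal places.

2.549 bits/symbol

Repeatedly combine the two least-probable nodes; the expected code length is the sum of the merged weights.
merge 1/51 + 1/51 → 2/51
merge 2/51 + 2/51 → 4/51
merge 1/17 + 4/51 → 7/51
merge 7/51 + 8/51 → 5/17
merge 10/51 + 11/51 → 7/17
merge 5/17 + 5/17 → 10/17
merge 7/17 + 10/17 → 1
L = 2/51 + 4/51 + 7/51 + 5/17 + 7/17 + 10/17 + 1 = 130/51 ≈ 2.549 bits/symbol.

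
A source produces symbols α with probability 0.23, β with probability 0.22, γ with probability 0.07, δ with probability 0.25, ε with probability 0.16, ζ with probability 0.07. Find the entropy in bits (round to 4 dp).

2.4284 bits

H = −Σ pᵢ log₂ pᵢ.
−0.23·log₂(0.23) = 0.4877
−0.22·log₂(0.22) = 0.4806
−0.07·log₂(0.07) = 0.2686
−0.25·log₂(0.25) = 0.5000
−0.16·log₂(0.16) = 0.4230
−0.07·log₂(0.07) = 0.2686
Sum ≈ 2.4284 → 2.4284 bits.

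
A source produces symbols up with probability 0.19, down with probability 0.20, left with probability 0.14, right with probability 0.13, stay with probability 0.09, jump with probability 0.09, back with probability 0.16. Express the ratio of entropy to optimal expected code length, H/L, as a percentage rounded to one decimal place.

98.5%

Entropy H = −Σ p log₂ p ≈ 2.7477 bits.
Huffman merges: 9/100+9/100→9/50; 13/100+7/50→27/100; 4/25+9/50→17/50; 19/100+1/5→39/100; 27/100+17/50→61/100; 39/100+61/100→1. L = 279/100 ≈ 2.7900.
Efficiency = H/L = 2.7477/2.7900 = 98.5%.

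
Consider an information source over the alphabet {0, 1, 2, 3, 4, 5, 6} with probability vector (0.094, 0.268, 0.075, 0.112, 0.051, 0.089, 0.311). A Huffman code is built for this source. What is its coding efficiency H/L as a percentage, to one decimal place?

98.8%

Entropy H = −Σ p log₂ p ≈ 2.5174 bits.
Huffman merges: 51/1000+3/40→63/500; 89/1000+47/500→183/1000; 14/125+63/500→119/500; 183/1000+119/500→421/1000; 67/250+311/1000→579/1000; 421/1000+579/1000→1. L = 2547/1000 ≈ 2.5470.
Efficiency = H/L = 2.5174/2.5470 = 98.8%.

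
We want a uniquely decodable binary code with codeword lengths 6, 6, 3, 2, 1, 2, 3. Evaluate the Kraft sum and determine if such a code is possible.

With common denominator 2^6 = 64: Σ 2^(−ℓᵢ) = 1/64 + 1/64 + 8/64 + 16/64 + 32/64 + 16/64 + 8/64 = 82/64 = 1.28125.
Kraft's inequality requires Σ ≤ 1; here Σ = 1.28125 > 1, so no such prefix code exists.

1.28125; no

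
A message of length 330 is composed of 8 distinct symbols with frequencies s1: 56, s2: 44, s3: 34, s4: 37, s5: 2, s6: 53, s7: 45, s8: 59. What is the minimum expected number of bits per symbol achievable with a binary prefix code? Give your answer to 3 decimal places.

Probabilities are the counts divided by 330.
Repeatedly combine the two least-probable nodes; the expected code length is the sum of the merged weights.
merge 1/165 + 17/165 → 6/55
merge 6/55 + 37/330 → 73/330
merge 2/15 + 3/22 → 89/330
merge 53/330 + 28/165 → 109/330
merge 59/330 + 73/330 → 2/5
merge 89/330 + 109/330 → 3/5
merge 2/5 + 3/5 → 1
L = 6/55 + 73/330 + 89/330 + 109/330 + 2/5 + 3/5 + 1 = 967/330 ≈ 2.930 bits/symbol.

2.930 bits/symbol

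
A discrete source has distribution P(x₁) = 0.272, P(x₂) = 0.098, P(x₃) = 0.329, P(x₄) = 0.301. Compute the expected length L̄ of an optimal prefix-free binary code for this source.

2 bits/symbol

Repeatedly combine the two least-probable nodes; the expected code length is the sum of the merged weights.
merge 49/500 + 34/125 → 37/100
merge 301/1000 + 329/1000 → 63/100
merge 37/100 + 63/100 → 1
L = 37/100 + 63/100 + 1 = 2 bits/symbol.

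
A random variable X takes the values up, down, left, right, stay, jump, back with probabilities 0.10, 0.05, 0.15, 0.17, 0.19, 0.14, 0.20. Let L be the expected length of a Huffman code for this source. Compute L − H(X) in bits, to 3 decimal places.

0.050 bits

Entropy H = −Σ p log₂ p ≈ 2.7101 bits.
Huffman merges: 1/20+1/10→3/20; 7/50+3/20→29/100; 3/20+17/100→8/25; 19/100+1/5→39/100; 29/100+8/25→61/100; 39/100+61/100→1. L = 69/25 ≈ 2.7600.
L − H = 2.7600 − 2.7101 = 0.050 bits.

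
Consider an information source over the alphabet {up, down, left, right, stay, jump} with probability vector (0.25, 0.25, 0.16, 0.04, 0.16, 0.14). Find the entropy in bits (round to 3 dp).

H = −Σ pᵢ log₂ pᵢ.
−0.25·log₂(0.25) = 0.5000
−0.25·log₂(0.25) = 0.5000
−0.16·log₂(0.16) = 0.4230
−0.04·log₂(0.04) = 0.1858
−0.16·log₂(0.16) = 0.4230
−0.14·log₂(0.14) = 0.3971
Sum ≈ 2.4289 → 2.429 bits.

2.429 bits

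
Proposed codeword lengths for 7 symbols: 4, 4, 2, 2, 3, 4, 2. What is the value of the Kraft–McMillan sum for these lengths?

With common denominator 2^4 = 16: Σ 2^(−ℓᵢ) = 1/16 + 1/16 + 4/16 + 4/16 + 2/16 + 1/16 + 4/16 = 17/16 = 1.0625.

1.0625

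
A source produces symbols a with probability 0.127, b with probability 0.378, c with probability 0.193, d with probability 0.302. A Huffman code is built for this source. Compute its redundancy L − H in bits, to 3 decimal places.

Entropy H = −Σ p log₂ p ≈ 1.8884 bits.
Huffman merges: 127/1000+193/1000→8/25; 151/500+8/25→311/500; 189/500+311/500→1. L = 971/500 ≈ 1.9420.
L − H = 1.9420 − 1.8884 = 0.054 bits.

0.054 bits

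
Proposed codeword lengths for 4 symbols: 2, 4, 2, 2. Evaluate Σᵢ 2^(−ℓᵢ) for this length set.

With common denominator 2^4 = 16: Σ 2^(−ℓᵢ) = 4/16 + 1/16 + 4/16 + 4/16 = 13/16 = 0.8125.

0.8125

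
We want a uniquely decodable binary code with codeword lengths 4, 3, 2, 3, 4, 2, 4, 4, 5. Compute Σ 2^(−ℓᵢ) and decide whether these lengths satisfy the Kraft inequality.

With common denominator 2^5 = 32: Σ 2^(−ℓᵢ) = 2/32 + 4/32 + 8/32 + 4/32 + 2/32 + 8/32 + 2/32 + 2/32 + 1/32 = 33/32 = 1.03125.
Kraft's inequality requires Σ ≤ 1; here Σ = 1.03125 > 1, so no such prefix code exists.

1.03125; no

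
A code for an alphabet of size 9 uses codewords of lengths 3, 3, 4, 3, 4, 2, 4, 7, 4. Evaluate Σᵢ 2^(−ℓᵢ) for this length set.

With common denominator 2^7 = 128: Σ 2^(−ℓᵢ) = 16/128 + 16/128 + 8/128 + 16/128 + 8/128 + 32/128 + 8/128 + 1/128 + 8/128 = 113/128 = 0.8828125.

0.8828125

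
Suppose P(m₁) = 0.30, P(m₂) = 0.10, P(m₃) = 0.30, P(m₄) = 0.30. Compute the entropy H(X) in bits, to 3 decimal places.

H = −Σ pᵢ log₂ pᵢ.
−0.30·log₂(0.30) = 0.5211
−0.10·log₂(0.10) = 0.3322
−0.30·log₂(0.30) = 0.5211
−0.30·log₂(0.30) = 0.5211
Sum ≈ 1.8955 → 1.895 bits.

1.895 bits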